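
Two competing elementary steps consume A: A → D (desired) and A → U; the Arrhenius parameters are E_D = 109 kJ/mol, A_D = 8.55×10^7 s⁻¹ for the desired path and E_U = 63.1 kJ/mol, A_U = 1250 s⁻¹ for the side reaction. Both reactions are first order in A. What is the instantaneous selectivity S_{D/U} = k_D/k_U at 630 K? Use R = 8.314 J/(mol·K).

With equal orders, S_{D/U} = k_D/k_U = (A_D/A_U)·exp[(E_U−E_D)/(RT)].
(E_U−E_D)/(RT) = (63.1−109)×10³/(8.314×630) = -45900/5238 = -8.763.
k_D/k_U = (8.55×10^7/1250)·exp(-8.763) = 68400 × 1.564×10^-4 = 10.7.

10.7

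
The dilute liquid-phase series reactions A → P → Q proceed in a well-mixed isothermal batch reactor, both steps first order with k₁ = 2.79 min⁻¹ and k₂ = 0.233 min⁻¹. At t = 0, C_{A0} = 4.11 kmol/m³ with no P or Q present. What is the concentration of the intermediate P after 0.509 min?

Solving the coupled first-order balances gives C_P(t) = [k₁/(k₂−k₁)]·C_{A0}·(e^(−k₁t) − e^(−k₂t)).
e^(−k₁t) = e^(−2.79×0.509) = e^(−1.420) = 0.2417; e^(−k₂t) = e^(−0.1186) = 0.8882.
C_P = 2.79×4.11/(0.233−2.79) × (0.2417−0.8882) = (-4.485)×(-0.6465) = 2.899 kmol/m³.

2.90 kmol/m³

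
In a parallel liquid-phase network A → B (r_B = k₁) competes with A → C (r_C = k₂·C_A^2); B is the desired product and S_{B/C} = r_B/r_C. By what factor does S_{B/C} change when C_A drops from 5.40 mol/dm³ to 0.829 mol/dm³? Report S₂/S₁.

42.4

S_{B/C} = (k₁/k₂)·C_A^-2, so S₂/S₁ = (C_{A,2}/C_{A,1})^-2.
= (0.829/5.40)^(-2) = (0.1535)^(-2) = 42.4.
Selectivity toward B rises as C_A falls — low-concentration operation is favoured.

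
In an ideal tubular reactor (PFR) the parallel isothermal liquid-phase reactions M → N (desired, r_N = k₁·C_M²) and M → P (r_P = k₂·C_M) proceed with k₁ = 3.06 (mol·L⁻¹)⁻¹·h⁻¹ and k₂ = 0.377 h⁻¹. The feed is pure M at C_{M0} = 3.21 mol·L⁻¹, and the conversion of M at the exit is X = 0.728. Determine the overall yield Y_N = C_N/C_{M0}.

C_M = C_{M0}(1−X) = 0.8731 mol·L⁻¹.
Along a PFR/batch, dC_P/dC_M = −r_P/(r_N+r_P) = −k₂/(k₂+k₁·C_M).
Integrating from C_{M0} to C_M: C_P = (0.377/3.06)·ln[(0.377+3.06·3.21)/(0.377+3.06·0.873)] = 0.1232·ln(10.20/3.049) = 0.1488 mol·L⁻¹.
Then C_N = (C_{M0}−C_M) − C_P = 2.337 − 0.1488 = 2.188 mol·L⁻¹.
Y_N = C_N/C_{M0} = 2.188/3.21 = 0.682.

0.682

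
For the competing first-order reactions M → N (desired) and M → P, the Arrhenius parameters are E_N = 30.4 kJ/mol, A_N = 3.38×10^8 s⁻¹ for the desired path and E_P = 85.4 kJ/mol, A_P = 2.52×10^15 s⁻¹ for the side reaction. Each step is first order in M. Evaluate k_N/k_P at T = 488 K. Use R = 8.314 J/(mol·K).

0.103

Since both paths have the same order in M, the concentration cancels and S_{N/P} = k_N/k_P = (A_N/A_P)·exp[(E_P−E_N)/(RT)].
(E_P−E_N)/(RT) = (85.4−30.4)×10³/(8.314×488) = 55000/4057 = 13.56.
k_N/k_P = (3.38×10^8/2.52×10^15)·exp(13.56) = 1.341×10^-7 × 7.715×10^5 = 0.103.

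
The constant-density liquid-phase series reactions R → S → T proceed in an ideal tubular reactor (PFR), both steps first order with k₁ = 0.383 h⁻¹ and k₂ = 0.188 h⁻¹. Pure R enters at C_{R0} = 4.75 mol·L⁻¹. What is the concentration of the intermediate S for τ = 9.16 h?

Solving the coupled first-order balances gives C_S(τ) = [k₁/(k₂−k₁)]·C_{R0}·(e^(−k₁τ) − e^(−k₂τ)).
e^(−k₁τ) = e^(−0.383×9.16) = e^(−3.508) = 0.02995; e^(−k₂τ) = e^(−1.722) = 0.1787.
C_S = 0.383×4.75/(0.188−0.383) × (0.02995−0.1787) = (-9.329)×(-0.1487) = 1.388 mol·L⁻¹.

1.39 mol·L⁻¹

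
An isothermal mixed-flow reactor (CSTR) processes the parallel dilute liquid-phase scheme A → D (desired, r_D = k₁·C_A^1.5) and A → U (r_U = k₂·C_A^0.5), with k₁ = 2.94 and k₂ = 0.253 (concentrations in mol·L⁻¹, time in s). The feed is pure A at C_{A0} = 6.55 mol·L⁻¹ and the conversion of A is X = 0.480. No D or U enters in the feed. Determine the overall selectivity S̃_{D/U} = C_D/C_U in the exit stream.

39.6

Exit C_A = C_{A0}(1−X) = 6.55×0.520 = 3.406 mol·L⁻¹.
Rates in a CSTR are evaluated at the outlet concentration: r_D = 2.94×3.406^1.5 = 18.48, r_U = 0.253×3.406^0.5 = 0.4669.
Overall selectivity = C_D/C_U = r_Dτ/(r_Uτ) = r_D/r_U = 39.6.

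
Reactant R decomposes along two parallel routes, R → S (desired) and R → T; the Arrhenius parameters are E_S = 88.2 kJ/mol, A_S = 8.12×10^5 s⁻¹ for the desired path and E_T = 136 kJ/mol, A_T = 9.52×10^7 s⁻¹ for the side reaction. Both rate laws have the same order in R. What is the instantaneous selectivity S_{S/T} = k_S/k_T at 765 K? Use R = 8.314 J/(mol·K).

15.7

k_S/k_T = (A_S/A_T)·exp[−(E_S−E_T)/(RT)] = (A_S/A_T)·exp[(E_T−E_S)/(RT)].
(E_T−E_S)/(RT) = (136−88.2)×10³/(8.314×765) = 47800/6360 = 7.515.
k_S/k_T = (8.12×10^5/9.52×10^7)·exp(7.515) = 0.008529 × 1836 = 15.7.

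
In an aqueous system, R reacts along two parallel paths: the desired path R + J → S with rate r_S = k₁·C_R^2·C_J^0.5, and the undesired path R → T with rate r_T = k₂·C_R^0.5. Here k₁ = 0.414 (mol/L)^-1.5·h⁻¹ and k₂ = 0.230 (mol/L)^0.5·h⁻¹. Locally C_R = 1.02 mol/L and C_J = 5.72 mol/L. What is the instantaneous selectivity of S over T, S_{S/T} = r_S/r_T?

S_{S/T} = r_S/r_T = (k₁·C_R^2·C_J^0.5)/(k₂·C_R^0.5) = (k₁/k₂)·C_R^1.5·C_J^0.5.
= (0.414×1.020^2×5.720^0.5) / (0.230×1.020^0.5) = 1.030/0.2323 = 4.43.

4.43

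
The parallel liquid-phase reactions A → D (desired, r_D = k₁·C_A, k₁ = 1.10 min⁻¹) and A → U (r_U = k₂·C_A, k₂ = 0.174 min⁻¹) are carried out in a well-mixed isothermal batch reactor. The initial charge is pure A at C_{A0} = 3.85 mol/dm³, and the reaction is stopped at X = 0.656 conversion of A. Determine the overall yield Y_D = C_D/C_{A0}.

0.566

C_A = C_{A0}(1−X) = 1.324 mol/dm³.
Both paths are first order in A, so the instantaneous fraction to D is constant: dC_D/d(−C_A) = k₁/(k₁+k₂) = 0.8634.
C_D = 0.8634·(C_{A0}−C_A) = 0.8634×2.526 = 2.18 mol/dm³.
Y_D = C_D/C_{A0} = 2.181/3.85 = 0.566.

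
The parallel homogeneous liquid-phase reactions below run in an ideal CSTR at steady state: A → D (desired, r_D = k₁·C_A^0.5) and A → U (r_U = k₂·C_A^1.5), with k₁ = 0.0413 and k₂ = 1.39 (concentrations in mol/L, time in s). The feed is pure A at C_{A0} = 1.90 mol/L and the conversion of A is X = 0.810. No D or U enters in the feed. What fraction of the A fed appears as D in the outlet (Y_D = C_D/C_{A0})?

Exit C_A = C_{A0}(1−X) = 1.90×0.190 = 0.3610 mol/L.
A CSTR operates uniformly at the exit composition, giving r_D = 0.02481 and r_U = 0.3015 (each k·C_A^n at C_A = 0.3610).
Fraction of consumed A going to D: r_D/(r_D+r_U) = 0.07605.
C_D = 0.07605·C_{A0}·X = 0.07605×1.90×0.810 = 0.117 mol/L; Y_D = C_D/C_{A0} = 0.0616.

0.0616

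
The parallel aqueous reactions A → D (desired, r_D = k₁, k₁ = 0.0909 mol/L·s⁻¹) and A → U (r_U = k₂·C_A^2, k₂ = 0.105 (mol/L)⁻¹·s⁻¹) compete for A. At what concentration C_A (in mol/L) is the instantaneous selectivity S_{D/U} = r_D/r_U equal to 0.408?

S_{D/U} = (k₁/k₂)·C_A^-2 ⇒ C_A = (S·k₂/k₁)^(-0.5).
= (0.408×0.105/0.0909)^(-0.5) = (0.4713)^(-0.5) = 1.46 mol/L.

1.46 mol/L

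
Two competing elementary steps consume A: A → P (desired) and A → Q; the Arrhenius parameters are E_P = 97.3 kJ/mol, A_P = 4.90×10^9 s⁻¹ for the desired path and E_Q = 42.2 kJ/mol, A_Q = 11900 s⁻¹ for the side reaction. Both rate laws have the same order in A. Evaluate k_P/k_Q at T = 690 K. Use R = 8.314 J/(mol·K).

k_P/k_Q = (A_P/A_Q)·exp[−(E_P−E_Q)/(RT)] = (A_P/A_Q)·exp[(E_Q−E_P)/(RT)].
(E_Q−E_P)/(RT) = (42.2−97.3)×10³/(8.314×690) = -55100/5737 = -9.605.
k_P/k_Q = (4.90×10^9/11900)·exp(-9.605) = 4.118×10^5 × 6.740×10^-5 = 27.8.
Since E_P > E_Q, raising the temperature improves selectivity toward P.

27.8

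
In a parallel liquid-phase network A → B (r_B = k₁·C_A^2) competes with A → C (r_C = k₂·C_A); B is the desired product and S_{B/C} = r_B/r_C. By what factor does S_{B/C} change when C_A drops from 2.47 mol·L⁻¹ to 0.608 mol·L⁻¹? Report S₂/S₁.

S_{B/C} = (k₁/k₂)·C_A, so S₂/S₁ = (C_{A,2}/C_{A,1}).
= 0.608/2.47 = 0.246.
Selectivity toward B falls as C_A falls — high-concentration operation is favoured.

0.246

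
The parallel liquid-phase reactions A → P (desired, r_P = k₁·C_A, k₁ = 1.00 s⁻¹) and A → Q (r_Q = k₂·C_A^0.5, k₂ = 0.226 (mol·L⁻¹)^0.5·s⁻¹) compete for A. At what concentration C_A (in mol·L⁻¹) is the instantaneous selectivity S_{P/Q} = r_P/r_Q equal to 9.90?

5.01 mol·L⁻¹

S_{P/Q} = (k₁/k₂)·C_A^0.5 ⇒ C_A = (S·k₂/k₁)^(2).
= (9.90×0.226/1.00)^(2) = (2.237)^(2) = 5.01 mol·L⁻¹.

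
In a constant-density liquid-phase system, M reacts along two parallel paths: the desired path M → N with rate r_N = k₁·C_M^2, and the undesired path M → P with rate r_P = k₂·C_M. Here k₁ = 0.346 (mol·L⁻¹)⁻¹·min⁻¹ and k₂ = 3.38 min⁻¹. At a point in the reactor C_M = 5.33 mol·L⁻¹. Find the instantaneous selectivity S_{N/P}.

S_{N/P} = r_N/r_P = (k₁·C_M^2)/(k₂·C_M) = (k₁/k₂)·C_M.
= (0.346×5.330^2) / (3.38×5.330) = 9.829/18.02 = 0.546.
Since the desired path is higher order in M, keeping C_M high (PFR or concentrated feed) favours N.

0.546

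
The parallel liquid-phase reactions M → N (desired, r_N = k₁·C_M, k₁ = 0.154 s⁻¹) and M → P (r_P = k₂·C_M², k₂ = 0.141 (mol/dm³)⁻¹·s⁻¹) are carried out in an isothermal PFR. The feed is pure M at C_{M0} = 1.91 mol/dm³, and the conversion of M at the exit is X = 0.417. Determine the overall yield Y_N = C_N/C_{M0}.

0.176

C_M = C_{M0}(1−X) = 1.114 mol/dm³.
Along a PFR/batch, dC_N/dC_M = −r_N/(r_N+r_P) = −k₁/(k₁+k₂·C_M).
Integrating from C_{M0} to C_M: C_N = (0.154/0.141)·ln[(0.154+0.141·1.91)/(0.154+0.141·1.11)] = 1.092·ln(0.4233/0.3110) = 0.3367 mol/dm³.
Y_N = C_N/C_{M0} = 0.3367/1.91 = 0.176.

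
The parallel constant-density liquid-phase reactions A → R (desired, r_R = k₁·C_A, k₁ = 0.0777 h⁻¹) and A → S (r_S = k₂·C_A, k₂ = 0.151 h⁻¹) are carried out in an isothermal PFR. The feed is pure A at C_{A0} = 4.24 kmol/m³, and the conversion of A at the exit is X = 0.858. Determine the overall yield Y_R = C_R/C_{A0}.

0.292

C_A = C_{A0}(1−X) = 0.6021 kmol/m³.
Both paths are first order in A, so the instantaneous fraction to R is constant: dC_R/d(−C_A) = k₁/(k₁+k₂) = 0.3397.
C_R = 0.3397·(C_{A0}−C_A) = 0.3397×3.638 = 1.24 kmol/m³.
Y_R = C_R/C_{A0} = 1.236/4.24 = 0.292.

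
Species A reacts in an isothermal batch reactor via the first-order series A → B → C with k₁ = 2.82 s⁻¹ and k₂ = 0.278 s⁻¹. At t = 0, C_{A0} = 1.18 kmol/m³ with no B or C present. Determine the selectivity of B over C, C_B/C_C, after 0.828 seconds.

5.98

Solving the coupled first-order balances gives C_B(t) = [k₁/(k₂−k₁)]·C_{A0}·(e^(−k₁t) − e^(−k₂t)).
e^(−k₁t) = e^(−2.82×0.828) = e^(−2.335) = 0.09681; e^(−k₂t) = e^(−0.2302) = 0.7944.
C_B = 2.82×1.18/(0.278−2.82) × (0.09681−0.7944) = (-1.309)×(-0.6976) = 0.9132 kmol/m³.
C_A = C_{A0}e^(−k₁t) = 0.1142 kmol/m³, so C_C = C_{A0}−C_A−C_B = 0.1526 kmol/m³; C_B/C_C = 5.98.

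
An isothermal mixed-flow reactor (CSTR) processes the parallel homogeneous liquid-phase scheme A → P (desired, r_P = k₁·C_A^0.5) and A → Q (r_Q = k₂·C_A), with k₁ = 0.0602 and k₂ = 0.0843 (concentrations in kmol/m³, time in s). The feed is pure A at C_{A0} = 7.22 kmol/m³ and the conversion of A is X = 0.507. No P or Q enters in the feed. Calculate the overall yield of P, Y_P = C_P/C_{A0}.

Exit C_A = C_{A0}(1−X) = 7.22×0.493 = 3.559 kmol/m³.
In a CSTR the entire volume is at exit conditions, so r_P = 0.0602×3.559^0.5 = 0.1136 and r_Q = 0.0843×3.559 = 0.3001.
Fraction of consumed A going to P: r_P/(r_P+r_Q) = 0.2746.
C_P = 0.2746·C_{A0}·X = 0.2746×7.22×0.507 = 1.01 kmol/m³; Y_P = C_P/C_{A0} = 0.139.

0.139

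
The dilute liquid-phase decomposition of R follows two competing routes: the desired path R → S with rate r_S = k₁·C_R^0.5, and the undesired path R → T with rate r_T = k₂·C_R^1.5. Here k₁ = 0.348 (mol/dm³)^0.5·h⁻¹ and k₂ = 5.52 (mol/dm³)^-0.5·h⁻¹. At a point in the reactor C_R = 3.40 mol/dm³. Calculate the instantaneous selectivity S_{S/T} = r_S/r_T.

0.0185

S_{S/T} = r_S/r_T = (k₁·C_R^0.5)/(k₂·C_R^1.5) = (k₁/k₂)·C_R⁻¹.
= (0.348×3.400^0.5) / (5.52×3.400^1.5) = 0.6417/34.61 = 0.0185.
The undesired path is higher order in R, so low C_R (CSTR or dilute feed) favours S.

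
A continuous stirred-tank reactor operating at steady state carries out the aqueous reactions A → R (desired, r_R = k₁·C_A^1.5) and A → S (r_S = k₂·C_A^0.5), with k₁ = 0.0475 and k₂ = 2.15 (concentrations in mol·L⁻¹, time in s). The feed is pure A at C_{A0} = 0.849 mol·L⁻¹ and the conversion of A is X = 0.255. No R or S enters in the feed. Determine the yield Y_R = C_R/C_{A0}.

Exit C_A = C_{A0}(1−X) = 0.849×0.745 = 0.6325 mol·L⁻¹.
A CSTR operates uniformly at the exit composition, giving r_R = 0.02389 and r_S = 1.710 (each k·C_A^n at C_A = 0.6325).
Fraction of consumed A going to R: r_R/(r_R+r_S) = 0.01378.
C_R = 0.01378·C_{A0}·X = 0.01378×0.849×0.255 = 0.00298 mol·L⁻¹; Y_R = C_R/C_{A0} = 0.00351.

0.00351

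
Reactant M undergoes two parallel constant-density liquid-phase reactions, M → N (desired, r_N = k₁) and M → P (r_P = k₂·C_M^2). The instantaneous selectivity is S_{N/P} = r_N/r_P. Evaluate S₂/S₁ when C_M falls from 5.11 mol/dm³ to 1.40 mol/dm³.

S_{N/P} = (k₁/k₂)·C_M^-2, so S₂/S₁ = (C_{M,2}/C_{M,1})^-2.
= (1.40/5.11)^(-2) = (0.2740)^(-2) = 13.3.
Selectivity toward N rises as C_M falls — low-concentration operation is favoured.

13.3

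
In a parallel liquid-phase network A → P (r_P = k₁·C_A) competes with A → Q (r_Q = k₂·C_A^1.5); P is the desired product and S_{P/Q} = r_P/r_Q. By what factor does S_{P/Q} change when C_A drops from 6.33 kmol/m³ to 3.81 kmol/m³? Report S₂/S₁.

S_{P/Q} = (k₁/k₂)·C_A^-0.5, so S₂/S₁ = (C_{A,2}/C_{A,1})^-0.5.
= (3.81/6.33)^(-0.5) = (0.6019)^(-0.5) = 1.29.

1.29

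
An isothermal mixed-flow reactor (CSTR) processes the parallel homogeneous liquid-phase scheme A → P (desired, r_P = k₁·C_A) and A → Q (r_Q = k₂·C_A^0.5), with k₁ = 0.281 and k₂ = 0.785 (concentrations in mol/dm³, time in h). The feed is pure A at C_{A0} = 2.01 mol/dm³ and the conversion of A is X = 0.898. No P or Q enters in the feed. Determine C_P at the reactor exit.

Exit C_A = C_{A0}(1−X) = 2.01×0.102 = 0.2050 mol/dm³.
In a CSTR the entire volume is at exit conditions, so r_P = 0.281×0.2050 = 0.05761 and r_Q = 0.785×0.2050^0.5 = 0.3554.
Fraction of consumed A going to P: r_P/(r_P+r_Q) = 0.1395.
C_P = 0.1395·C_{A0}·X = 0.1395×2.01×0.898 = 0.252 mol/dm³.

0.252 mol/dm³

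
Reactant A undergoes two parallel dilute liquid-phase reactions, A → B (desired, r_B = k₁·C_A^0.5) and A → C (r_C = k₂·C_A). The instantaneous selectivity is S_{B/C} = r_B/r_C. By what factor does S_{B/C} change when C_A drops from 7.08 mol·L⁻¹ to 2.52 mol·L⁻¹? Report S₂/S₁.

S_{B/C} = (k₁/k₂)·C_A^-0.5, so S₂/S₁ = (C_{A,2}/C_{A,1})^-0.5.
= (2.52/7.08)^(-0.5) = (0.3559)^(-0.5) = 1.68.

1.68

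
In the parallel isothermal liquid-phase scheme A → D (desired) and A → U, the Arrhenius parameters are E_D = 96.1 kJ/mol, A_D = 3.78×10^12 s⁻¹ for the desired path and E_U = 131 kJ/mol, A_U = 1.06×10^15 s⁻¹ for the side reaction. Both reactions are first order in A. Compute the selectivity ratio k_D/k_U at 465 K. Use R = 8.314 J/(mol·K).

With equal orders, S_{D/U} = k_D/k_U = (A_D/A_U)·exp[(E_U−E_D)/(RT)].
(E_U−E_D)/(RT) = (131−96.1)×10³/(8.314×465) = 34900/3866 = 9.027.
k_D/k_U = (3.78×10^12/1.06×10^15)·exp(9.027) = 0.003566 × 8328 = 29.7.

29.7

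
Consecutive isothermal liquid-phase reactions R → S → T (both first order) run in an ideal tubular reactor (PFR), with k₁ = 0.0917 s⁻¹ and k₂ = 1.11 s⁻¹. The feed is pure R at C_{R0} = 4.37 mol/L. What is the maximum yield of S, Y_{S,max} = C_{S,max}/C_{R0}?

0.0660

At the optimum, C_{S,max}/C_{R0} = (k₁/k₂)^[k₂/(k₂−k₁)].
= (0.0917/1.11)^(1.11/(1.11−0.0917)) = (0.08261)^(1.090) = 0.06600.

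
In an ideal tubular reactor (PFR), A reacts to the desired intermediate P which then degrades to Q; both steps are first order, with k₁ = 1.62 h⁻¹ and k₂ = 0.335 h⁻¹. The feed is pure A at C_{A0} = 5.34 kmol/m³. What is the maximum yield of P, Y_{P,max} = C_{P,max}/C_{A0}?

For a first-order series the maximum intermediate yield is C_{P,max}/C_{A0} = (k₁/k₂)^[k₂/(k₂−k₁)].
= (1.62/0.335)^(0.335/(0.335−1.62)) = (4.836)^(-0.2607) = 0.6631.

0.663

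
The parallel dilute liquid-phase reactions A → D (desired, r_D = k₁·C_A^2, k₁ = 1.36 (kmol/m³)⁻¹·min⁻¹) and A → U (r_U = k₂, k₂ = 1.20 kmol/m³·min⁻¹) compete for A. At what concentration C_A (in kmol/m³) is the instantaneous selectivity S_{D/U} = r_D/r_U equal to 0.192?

0.412 kmol/m³

S_{D/U} = (k₁/k₂)·C_A^2 ⇒ C_A = (S·k₂/k₁)^(0.5).
= (0.192×1.20/1.36)^(0.5) = (0.1694)^(0.5) = 0.412 kmol/m³.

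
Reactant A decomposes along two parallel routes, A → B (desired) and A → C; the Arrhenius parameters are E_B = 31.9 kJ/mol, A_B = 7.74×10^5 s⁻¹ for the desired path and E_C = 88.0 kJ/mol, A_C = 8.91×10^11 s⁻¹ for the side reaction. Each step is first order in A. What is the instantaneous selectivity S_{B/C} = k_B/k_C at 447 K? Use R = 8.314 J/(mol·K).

3.12

k_B/k_C = (A_B/A_C)·exp[−(E_B−E_C)/(RT)] = (A_B/A_C)·exp[(E_C−E_B)/(RT)].
(E_C−E_B)/(RT) = (88.0−31.9)×10³/(8.314×447) = 56100/3716 = 15.10.
k_B/k_C = (7.74×10^5/8.91×10^11)·exp(15.10) = 8.687×10^-7 × 3.596×10^6 = 3.12.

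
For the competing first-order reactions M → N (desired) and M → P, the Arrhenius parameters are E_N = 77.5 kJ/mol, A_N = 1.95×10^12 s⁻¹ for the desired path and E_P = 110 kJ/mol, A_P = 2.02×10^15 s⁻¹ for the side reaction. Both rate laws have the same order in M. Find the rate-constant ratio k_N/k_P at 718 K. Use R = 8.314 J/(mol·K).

k_N/k_P = (A_N/A_P)·exp[−(E_N−E_P)/(RT)] = (A_N/A_P)·exp[(E_P−E_N)/(RT)].
(E_P−E_N)/(RT) = (110−77.5)×10³/(8.314×718) = 32500/5969 = 5.444.
k_N/k_P = (1.95×10^12/2.02×10^15)·exp(5.444) = 9.653×10^-4 × 231.5 = 0.223.

0.223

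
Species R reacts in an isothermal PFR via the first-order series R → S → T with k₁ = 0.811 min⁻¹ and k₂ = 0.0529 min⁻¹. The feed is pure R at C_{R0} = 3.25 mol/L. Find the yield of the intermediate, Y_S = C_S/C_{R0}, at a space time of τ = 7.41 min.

0.720

For first-order series with pure R initially, C_S(τ) = k₁C_{R0}/(k₂−k₁)·(e^(−k₁τ) − e^(−k₂τ)).
e^(−k₁τ) = e^(−0.811×7.41) = e^(−6.010) = 0.002455; e^(−k₂τ) = e^(−0.3920) = 0.6757.
C_S = 0.811×3.25/(0.0529−0.811) × (0.002455−0.6757) = (-3.477)×(-0.6733) = 2.341 mol/L.
Y_S = C_S/C_{R0} = 2.341/3.25 = 0.720.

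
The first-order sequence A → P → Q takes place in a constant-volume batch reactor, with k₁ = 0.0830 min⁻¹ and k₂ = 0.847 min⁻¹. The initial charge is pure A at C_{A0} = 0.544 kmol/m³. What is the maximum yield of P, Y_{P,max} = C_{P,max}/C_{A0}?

Evaluating C_P at t_opt = ln(k₂/k₁)/(k₂−k₁) gives C_{P,max}/C_{A0} = (k₁/k₂)^[k₂/(k₂−k₁)].
= (0.0830/0.847)^(0.847/(0.847−0.0830)) = (0.09799)^(1.109) = 0.07614.

0.0761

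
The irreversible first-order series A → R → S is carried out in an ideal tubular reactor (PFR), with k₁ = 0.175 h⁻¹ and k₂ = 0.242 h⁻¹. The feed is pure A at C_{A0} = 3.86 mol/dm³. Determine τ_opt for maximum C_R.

The intermediate peaks when r₁ = r₂, i.e. k₁e^(−k₁τ) = k₂e^(−k₂τ), giving τ_opt = ln(k₂/k₁)/(k₂−k₁).
= ln(0.242/0.175)/(0.242−0.175) = ln(1.383)/0.06700 = 0.3242/0.06700 = 4.84 h.

4.84 h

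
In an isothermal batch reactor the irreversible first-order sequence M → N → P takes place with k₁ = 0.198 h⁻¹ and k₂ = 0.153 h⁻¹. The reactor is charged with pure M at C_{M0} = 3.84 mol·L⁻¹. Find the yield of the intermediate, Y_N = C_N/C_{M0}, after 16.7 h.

0.181

Solving the coupled first-order balances gives C_N(t) = [k₁/(k₂−k₁)]·C_{M0}·(e^(−k₁t) − e^(−k₂t)).
e^(−k₁t) = e^(−0.198×16.7) = e^(−3.307) = 0.03664; e^(−k₂t) = e^(−2.555) = 0.07768.
C_N = 0.198×3.84/(0.153−0.198) × (0.03664−0.07768) = (-16.90)×(-0.04104) = 0.6935 mol·L⁻¹.
Y_N = C_N/C_{M0} = 0.6935/3.84 = 0.181.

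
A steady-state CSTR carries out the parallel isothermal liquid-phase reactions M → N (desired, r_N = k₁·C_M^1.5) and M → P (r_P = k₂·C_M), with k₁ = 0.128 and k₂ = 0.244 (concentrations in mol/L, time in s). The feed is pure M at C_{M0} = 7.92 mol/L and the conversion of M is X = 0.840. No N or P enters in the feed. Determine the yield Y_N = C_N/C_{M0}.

0.312

Exit C_M = C_{M0}(1−X) = 7.92×0.160 = 1.267 mol/L.
In a CSTR the entire volume is at exit conditions, so r_N = 0.128×1.267^1.5 = 0.1826 and r_P = 0.244×1.267 = 0.3092.
Fraction of consumed M going to N: r_N/(r_N+r_P) = 0.3713.
C_N = 0.3713·C_{M0}·X = 0.3713×7.92×0.840 = 2.47 mol/L; Y_N = C_N/C_{M0} = 0.312.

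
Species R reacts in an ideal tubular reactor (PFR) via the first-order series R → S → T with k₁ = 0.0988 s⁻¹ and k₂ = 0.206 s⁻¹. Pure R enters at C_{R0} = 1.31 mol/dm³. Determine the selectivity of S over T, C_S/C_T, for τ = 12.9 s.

The intermediate concentration in a first-order A→B→C sequence is C_S = k₁C_{R0}(e^(−k₁τ) − e^(−k₂τ))/(k₂−k₁).
e^(−k₁τ) = e^(−0.0988×12.9) = e^(−1.275) = 0.2796; e^(−k₂τ) = e^(−2.657) = 0.07013.
C_S = 0.0988×1.31/(0.206−0.0988) × (0.2796−0.07013) = 1.207×0.2094 = 0.2529 mol/dm³.
C_R = C_{R0}e^(−k₁τ) = 0.3662 mol/dm³, so C_T = C_{R0}−C_R−C_S = 0.6909 mol/dm³; C_S/C_T = 0.366.

0.366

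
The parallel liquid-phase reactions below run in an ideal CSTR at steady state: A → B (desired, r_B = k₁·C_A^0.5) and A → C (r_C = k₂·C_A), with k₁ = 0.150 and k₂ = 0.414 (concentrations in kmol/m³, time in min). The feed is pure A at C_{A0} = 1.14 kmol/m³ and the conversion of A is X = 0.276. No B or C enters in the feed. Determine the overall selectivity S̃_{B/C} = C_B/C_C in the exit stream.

0.399

Exit C_A = C_{A0}(1−X) = 1.14×0.724 = 0.8254 kmol/m³.
In a CSTR the entire volume is at exit conditions, so r_B = 0.150×0.8254^0.5 = 0.1363 and r_C = 0.414×0.8254 = 0.3417.
Overall selectivity = C_B/C_C = r_Bτ/(r_Cτ) = r_B/r_C = 0.399.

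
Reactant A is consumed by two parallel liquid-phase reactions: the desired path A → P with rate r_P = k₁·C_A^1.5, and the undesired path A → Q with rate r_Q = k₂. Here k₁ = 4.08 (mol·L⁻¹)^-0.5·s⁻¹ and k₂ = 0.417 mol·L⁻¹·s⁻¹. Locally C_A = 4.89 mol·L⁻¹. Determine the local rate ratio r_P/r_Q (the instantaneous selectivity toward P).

106

S_{P/Q} = r_P/r_Q = (k₁·C_A^1.5)/(k₂) = (k₁/k₂)·C_A^1.5.
= (4.08×4.890^1.5) / (0.417) = 44.12/0.4170 = 106.
Since the desired path is higher order in A, keeping C_A high (PFR or concentrated feed) favours P.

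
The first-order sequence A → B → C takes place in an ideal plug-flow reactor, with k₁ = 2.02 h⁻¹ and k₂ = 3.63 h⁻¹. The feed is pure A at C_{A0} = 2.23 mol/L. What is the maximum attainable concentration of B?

0.595 mol/L

At the optimum, C_{B,max}/C_{A0} = (k₁/k₂)^[k₂/(k₂−k₁)].
= (2.02/3.63)^(3.63/(3.63−2.02)) = (0.5565)^(2.255) = 0.2667.
C_{B,max} = 0.2667×2.23 = 0.595 mol/L.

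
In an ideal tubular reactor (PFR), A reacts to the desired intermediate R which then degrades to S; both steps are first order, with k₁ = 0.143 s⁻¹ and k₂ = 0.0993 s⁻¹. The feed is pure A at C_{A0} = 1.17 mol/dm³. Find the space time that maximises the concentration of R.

8.35 s

For first-order series the maximum of C_R occurs at τ_opt = ln(k₂/k₁)/(k₂−k₁).
= ln(0.0993/0.143)/(0.0993−0.143) = ln(0.6944)/-0.04370 = -0.3647/-0.04370 = 8.35 s.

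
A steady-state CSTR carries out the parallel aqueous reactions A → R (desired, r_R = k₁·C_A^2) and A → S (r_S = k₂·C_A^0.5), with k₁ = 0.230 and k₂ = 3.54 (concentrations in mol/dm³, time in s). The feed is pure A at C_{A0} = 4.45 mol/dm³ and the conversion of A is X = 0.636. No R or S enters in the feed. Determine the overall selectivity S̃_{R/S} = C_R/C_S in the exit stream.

Exit C_A = C_{A0}(1−X) = 4.45×0.364 = 1.620 mol/dm³.
Rates in a CSTR are evaluated at the outlet concentration: r_R = 0.230×1.620^2 = 0.6035, r_S = 3.54×1.620^0.5 = 4.505.
Overall selectivity = C_R/C_S = r_Rτ/(r_Sτ) = r_R/r_S = 0.134.

0.134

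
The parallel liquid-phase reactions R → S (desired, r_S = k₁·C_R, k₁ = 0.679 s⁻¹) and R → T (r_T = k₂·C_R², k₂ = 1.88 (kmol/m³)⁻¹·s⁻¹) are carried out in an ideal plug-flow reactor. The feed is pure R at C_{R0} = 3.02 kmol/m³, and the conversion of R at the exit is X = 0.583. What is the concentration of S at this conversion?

C_R = C_{R0}(1−X) = 1.259 kmol/m³.
Along a PFR/batch, dC_S/dC_R = −r_S/(r_S+r_T) = −k₁/(k₁+k₂·C_R).
Integrating from C_{R0} to C_R: C_S = (0.679/1.88)·ln[(0.679+1.88·3.02)/(0.679+1.88·1.26)] = 0.3612·ln(6.357/3.047) = 0.2656 kmol/m³.

0.266 kmol/m³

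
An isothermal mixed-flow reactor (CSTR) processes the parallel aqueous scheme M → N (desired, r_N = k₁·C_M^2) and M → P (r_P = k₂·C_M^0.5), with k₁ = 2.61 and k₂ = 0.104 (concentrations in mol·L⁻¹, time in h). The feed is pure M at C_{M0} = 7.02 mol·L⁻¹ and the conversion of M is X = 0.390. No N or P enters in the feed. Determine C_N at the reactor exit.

2.73 mol·L⁻¹

Exit C_M = C_{M0}(1−X) = 7.02×0.610 = 4.282 mol·L⁻¹.
A CSTR operates uniformly at the exit composition, giving r_N = 47.86 and r_P = 0.2152 (each k·C_M^n at C_M = 4.282).
Fraction of consumed M going to N: r_N/(r_N+r_P) = 0.9955.
C_N = 0.9955·C_{M0}·X = 0.9955×7.02×0.390 = 2.73 mol·L⁻¹.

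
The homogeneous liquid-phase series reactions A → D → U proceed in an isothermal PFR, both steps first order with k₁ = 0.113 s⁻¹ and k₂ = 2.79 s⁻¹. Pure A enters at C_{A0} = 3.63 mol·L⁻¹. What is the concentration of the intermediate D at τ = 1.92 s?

0.123 mol·L⁻¹

For first-order series with pure A initially, C_D(τ) = k₁C_{A0}/(k₂−k₁)·(e^(−k₁τ) − e^(−k₂τ)).
e^(−k₁τ) = e^(−0.113×1.92) = e^(−0.2170) = 0.8050; e^(−k₂τ) = e^(−5.357) = 0.004716.
C_D = 0.113×3.63/(2.79−0.113) × (0.8050−0.004716) = 0.1532×0.8002 = 0.1226 mol·L⁻¹.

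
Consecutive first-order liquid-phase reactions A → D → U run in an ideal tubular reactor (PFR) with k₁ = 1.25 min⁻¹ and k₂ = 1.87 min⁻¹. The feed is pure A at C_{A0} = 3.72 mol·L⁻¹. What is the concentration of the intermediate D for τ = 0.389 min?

0.988 mol·L⁻¹

For first-order series with pure A initially, C_D(τ) = k₁C_{A0}/(k₂−k₁)·(e^(−k₁τ) − e^(−k₂τ)).
e^(−k₁τ) = e^(−1.25×0.389) = e^(−0.4863) = 0.6149; e^(−k₂τ) = e^(−0.7274) = 0.4831.
C_D = 1.25×3.72/(1.87−1.25) × (0.6149−0.4831) = 7.500×0.1318 = 0.9883 mol·L⁻¹.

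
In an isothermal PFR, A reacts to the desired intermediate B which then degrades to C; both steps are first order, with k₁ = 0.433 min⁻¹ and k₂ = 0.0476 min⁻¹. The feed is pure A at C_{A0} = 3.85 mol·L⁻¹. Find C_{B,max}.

2.93 mol·L⁻¹

Evaluating C_B at τ_opt = ln(k₂/k₁)/(k₂−k₁) gives C_{B,max}/C_{A0} = (k₁/k₂)^[k₂/(k₂−k₁)].
= (0.433/0.0476)^(0.0476/(0.0476−0.433)) = (9.097)^(-0.1235) = 0.7613.
C_{B,max} = 0.7613×3.85 = 2.93 mol·L⁻¹.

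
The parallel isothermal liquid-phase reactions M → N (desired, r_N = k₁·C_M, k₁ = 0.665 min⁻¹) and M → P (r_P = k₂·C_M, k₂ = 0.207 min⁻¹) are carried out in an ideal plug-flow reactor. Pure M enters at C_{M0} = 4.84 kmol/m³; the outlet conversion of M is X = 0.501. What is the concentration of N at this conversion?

1.85 kmol/m³

C_M = C_{M0}(1−X) = 2.415 kmol/m³.
Both paths are first order in M, so the instantaneous fraction to N is constant: dC_N/d(−C_M) = k₁/(k₁+k₂) = 0.7626.
C_N = 0.7626·(C_{M0}−C_M) = 0.7626×2.425 = 1.85 kmol/m³.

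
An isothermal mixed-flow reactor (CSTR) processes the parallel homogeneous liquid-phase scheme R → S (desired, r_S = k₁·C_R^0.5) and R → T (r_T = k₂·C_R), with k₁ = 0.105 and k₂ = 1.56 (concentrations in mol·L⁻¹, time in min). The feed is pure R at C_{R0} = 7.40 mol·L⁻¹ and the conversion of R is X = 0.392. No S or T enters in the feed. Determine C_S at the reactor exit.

Exit C_R = C_{R0}(1−X) = 7.40×0.608 = 4.499 mol·L⁻¹.
Rates in a CSTR are evaluated at the outlet concentration: r_S = 0.105×4.499^0.5 = 0.2227, r_T = 1.56×4.499 = 7.019.
Fraction of consumed R going to S: r_S/(r_S+r_T) = 0.03076.
C_S = 0.03076·C_{R0}·X = 0.03076×7.40×0.392 = 0.0892 mol·L⁻¹.

0.0892 mol·L⁻¹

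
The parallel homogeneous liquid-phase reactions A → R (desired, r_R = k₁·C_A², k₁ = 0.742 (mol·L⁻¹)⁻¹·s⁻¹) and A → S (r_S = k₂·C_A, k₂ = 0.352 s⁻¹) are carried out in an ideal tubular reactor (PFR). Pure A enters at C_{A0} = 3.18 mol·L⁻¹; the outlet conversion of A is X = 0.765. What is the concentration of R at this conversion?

1.91 mol·L⁻¹

C_A = C_{A0}(1−X) = 0.7473 mol·L⁻¹.
Along a PFR/batch, dC_S/dC_A = −r_S/(r_R+r_S) = −k₂/(k₂+k₁·C_A).
Integrating from C_{A0} to C_A: C_S = (0.352/0.742)·ln[(0.352+0.742·3.18)/(0.352+0.742·0.747)] = 0.4744·ln(2.712/0.9065) = 0.5198 mol·L⁻¹.
Then C_R = (C_{A0}−C_A) − C_S = 2.433 − 0.5198 = 1.913 mol·L⁻¹.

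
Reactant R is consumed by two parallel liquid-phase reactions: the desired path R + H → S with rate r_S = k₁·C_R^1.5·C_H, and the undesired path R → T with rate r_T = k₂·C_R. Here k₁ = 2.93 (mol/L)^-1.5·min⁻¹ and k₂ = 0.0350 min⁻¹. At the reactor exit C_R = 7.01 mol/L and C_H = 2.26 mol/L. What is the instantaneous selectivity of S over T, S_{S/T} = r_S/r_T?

S_{S/T} = r_S/r_T = (k₁·C_R^1.5·C_H)/(k₂·C_R) = (k₁/k₂)·C_R^0.5·C_H.
= (2.93×7.010^1.5×2.260) / (0.0350×7.010) = 122.9/0.2454 = 501.
Since the desired path is higher order in R, keeping C_R high (PFR or concentrated feed) favours S.

501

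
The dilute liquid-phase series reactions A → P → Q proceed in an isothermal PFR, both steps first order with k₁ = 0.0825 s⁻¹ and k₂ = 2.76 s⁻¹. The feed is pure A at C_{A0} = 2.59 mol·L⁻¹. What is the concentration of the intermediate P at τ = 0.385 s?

For first-order series with pure A initially, C_P(τ) = k₁C_{A0}/(k₂−k₁)·(e^(−k₁τ) − e^(−k₂τ)).
e^(−k₁τ) = e^(−0.0825×0.385) = e^(−0.03176) = 0.9687; e^(−k₂τ) = e^(−1.063) = 0.3456.
C_P = 0.0825×2.59/(2.76−0.0825) × (0.9687−0.3456) = 0.07980×0.6232 = 0.04973 mol·L⁻¹.

0.0497 mol·L⁻¹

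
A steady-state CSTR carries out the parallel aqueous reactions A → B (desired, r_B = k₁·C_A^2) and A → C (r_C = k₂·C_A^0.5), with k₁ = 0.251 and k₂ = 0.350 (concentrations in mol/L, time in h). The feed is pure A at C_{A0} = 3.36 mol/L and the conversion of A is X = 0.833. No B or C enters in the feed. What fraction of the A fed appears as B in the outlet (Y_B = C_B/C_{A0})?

Exit C_A = C_{A0}(1−X) = 3.36×0.167 = 0.5611 mol/L.
In a CSTR the entire volume is at exit conditions, so r_B = 0.251×0.5611^2 = 0.07903 and r_C = 0.350×0.5611^0.5 = 0.2622.
Fraction of consumed A going to B: r_B/(r_B+r_C) = 0.2316.
C_B = 0.2316·C_{A0}·X = 0.2316×3.36×0.833 = 0.648 mol/L; Y_B = C_B/C_{A0} = 0.193.

0.193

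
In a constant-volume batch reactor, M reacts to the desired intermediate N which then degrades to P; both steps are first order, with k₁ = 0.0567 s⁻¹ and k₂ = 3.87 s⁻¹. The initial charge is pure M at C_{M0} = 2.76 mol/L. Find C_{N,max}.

For a first-order series the maximum intermediate yield is C_{N,max}/C_{M0} = (k₁/k₂)^[k₂/(k₂−k₁)].
= (0.0567/3.87)^(3.87/(3.87−0.0567)) = (0.01465)^(1.015) = 0.01376.
C_{N,max} = 0.01376×2.76 = 0.0380 mol/L.

0.0380 mol/L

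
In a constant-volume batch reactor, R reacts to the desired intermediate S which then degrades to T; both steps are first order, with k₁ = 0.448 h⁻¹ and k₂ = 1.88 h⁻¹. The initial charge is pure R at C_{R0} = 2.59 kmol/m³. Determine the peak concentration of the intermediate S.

Evaluating C_S at t_opt = ln(k₂/k₁)/(k₂−k₁) gives C_{S,max}/C_{R0} = (k₁/k₂)^[k₂/(k₂−k₁)].
= (0.448/1.88)^(1.88/(1.88−0.448)) = (0.2383)^(1.313) = 0.1521.
C_{S,max} = 0.1521×2.59 = 0.394 kmol/m³.

0.394 kmol/m³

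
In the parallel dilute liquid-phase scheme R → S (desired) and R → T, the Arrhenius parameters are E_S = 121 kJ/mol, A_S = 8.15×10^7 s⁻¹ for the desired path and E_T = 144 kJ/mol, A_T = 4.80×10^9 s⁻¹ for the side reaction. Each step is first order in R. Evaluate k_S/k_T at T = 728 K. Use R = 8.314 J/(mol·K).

With equal orders, S_{S/T} = k_S/k_T = (A_S/A_T)·exp[(E_T−E_S)/(RT)].
(E_T−E_S)/(RT) = (144−121)×10³/(8.314×728) = 23000/6053 = 3.800.
k_S/k_T = (8.15×10^7/4.80×10^9)·exp(3.800) = 0.01698 × 44.70 = 0.759.

0.759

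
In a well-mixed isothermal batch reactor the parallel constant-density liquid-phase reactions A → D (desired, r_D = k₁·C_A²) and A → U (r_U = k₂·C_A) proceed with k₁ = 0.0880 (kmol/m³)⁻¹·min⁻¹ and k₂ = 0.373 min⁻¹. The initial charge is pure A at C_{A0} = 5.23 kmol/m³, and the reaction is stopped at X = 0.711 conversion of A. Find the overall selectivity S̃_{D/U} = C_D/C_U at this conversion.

0.759

C_A = C_{A0}(1−X) = 1.511 kmol/m³.
Along a PFR/batch, dC_U/dC_A = −r_U/(r_D+r_U) = −k₂/(k₂+k₁·C_A).
Integrating from C_{A0} to C_A: C_U = (0.373/0.0880)·ln[(0.373+0.0880·5.23)/(0.373+0.0880·1.51)] = 4.239·ln(0.8332/0.5060) = 2.114 kmol/m³.
Then C_D = (C_{A0}−C_A) − C_U = 3.719 − 2.114 = 1.604 kmol/m³.
S̃_{D/U} = C_D/C_U = 1.604/2.114 = 0.759.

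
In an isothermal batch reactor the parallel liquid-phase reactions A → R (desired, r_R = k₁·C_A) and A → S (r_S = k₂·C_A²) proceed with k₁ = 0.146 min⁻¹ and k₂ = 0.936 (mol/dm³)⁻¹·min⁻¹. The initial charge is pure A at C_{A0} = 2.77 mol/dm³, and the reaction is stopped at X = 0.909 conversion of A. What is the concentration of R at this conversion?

0.307 mol/dm³

C_A = C_{A0}(1−X) = 0.2521 mol/dm³.
Along a PFR/batch, dC_R/dC_A = −r_R/(r_R+r_S) = −k₁/(k₁+k₂·C_A).
Integrating from C_{A0} to C_A: C_R = (0.146/0.936)·ln[(0.146+0.936·2.77)/(0.146+0.936·0.252)] = 0.1560·ln(2.739/0.3819) = 0.3073 mol/dm³.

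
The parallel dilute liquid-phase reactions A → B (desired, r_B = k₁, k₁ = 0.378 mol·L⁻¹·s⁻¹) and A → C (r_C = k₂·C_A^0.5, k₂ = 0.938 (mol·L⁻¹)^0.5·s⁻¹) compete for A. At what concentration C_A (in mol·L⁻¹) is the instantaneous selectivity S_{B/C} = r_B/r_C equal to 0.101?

15.9 mol·L⁻¹

S_{B/C} = (k₁/k₂)·C_A^-0.5 ⇒ C_A = (S·k₂/k₁)^(-2).
= (0.101×0.938/0.378)^(-2) = (0.2506)^(-2) = 15.9 mol·L⁻¹.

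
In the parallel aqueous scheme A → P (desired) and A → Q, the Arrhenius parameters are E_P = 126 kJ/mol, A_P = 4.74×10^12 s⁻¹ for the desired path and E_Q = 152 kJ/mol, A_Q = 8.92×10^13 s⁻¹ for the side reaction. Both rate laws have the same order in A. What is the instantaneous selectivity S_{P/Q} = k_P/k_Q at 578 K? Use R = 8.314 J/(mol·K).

11.9

k_P/k_Q = (A_P/A_Q)·exp[−(E_P−E_Q)/(RT)] = (A_P/A_Q)·exp[(E_Q−E_P)/(RT)].
(E_Q−E_P)/(RT) = (152−126)×10³/(8.314×578) = 26000/4805 = 5.410.
k_P/k_Q = (4.74×10^12/8.92×10^13)·exp(5.410) = 0.05314 × 223.7 = 11.9.
Since E_P < E_Q, lowering the temperature improves selectivity toward P.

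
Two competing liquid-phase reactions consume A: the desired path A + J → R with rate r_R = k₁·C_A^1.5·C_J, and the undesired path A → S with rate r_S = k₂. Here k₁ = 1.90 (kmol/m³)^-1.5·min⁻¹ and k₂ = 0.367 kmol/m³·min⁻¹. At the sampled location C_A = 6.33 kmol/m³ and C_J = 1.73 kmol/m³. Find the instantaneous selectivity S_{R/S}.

143

S_{R/S} = r_R/r_S = (k₁·C_A^1.5·C_J)/(k₂) = (k₁/k₂)·C_A^1.5·C_J.
= (1.90×6.330^1.5×1.730) / (0.367) = 52.35/0.3670 = 143.
Since the desired path is higher order in A, keeping C_A high (PFR or concentrated feed) favours R.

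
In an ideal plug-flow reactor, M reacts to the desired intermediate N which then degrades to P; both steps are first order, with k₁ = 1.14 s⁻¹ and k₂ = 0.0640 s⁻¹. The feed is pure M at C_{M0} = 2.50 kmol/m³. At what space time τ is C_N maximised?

Setting dC_N/dτ = 0 gives τ_opt = ln(k₂/k₁)/(k₂−k₁).
= ln(0.0640/1.14)/(0.0640−1.14) = ln(0.05614)/-1.076 = -2.880/-1.076 = 2.68 s.

2.68 s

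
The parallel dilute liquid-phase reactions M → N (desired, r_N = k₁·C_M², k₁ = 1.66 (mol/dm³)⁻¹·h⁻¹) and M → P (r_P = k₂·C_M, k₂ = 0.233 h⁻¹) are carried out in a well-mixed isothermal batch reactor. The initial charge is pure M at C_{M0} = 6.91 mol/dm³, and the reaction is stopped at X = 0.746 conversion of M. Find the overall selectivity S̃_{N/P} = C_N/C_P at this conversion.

C_M = C_{M0}(1−X) = 1.755 mol/dm³.
Along a PFR/batch, dC_P/dC_M = −r_P/(r_N+r_P) = −k₂/(k₂+k₁·C_M).
Integrating from C_{M0} to C_M: C_P = (0.233/1.66)·ln[(0.233+1.66·6.91)/(0.233+1.66·1.76)] = 0.1404·ln(11.70/3.147) = 0.1844 mol/dm³.
Then C_N = (C_{M0}−C_M) − C_P = 5.155 − 0.1844 = 4.970 mol/dm³.
S̃_{N/P} = C_N/C_P = 4.970/0.1844 = 27.0.

27.0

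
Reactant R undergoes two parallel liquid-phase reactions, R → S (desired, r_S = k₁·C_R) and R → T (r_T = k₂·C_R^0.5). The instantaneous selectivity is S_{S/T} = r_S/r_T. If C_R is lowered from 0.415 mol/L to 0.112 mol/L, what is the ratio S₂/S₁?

0.519

S_{S/T} = (k₁/k₂)·C_R^0.5, so S₂/S₁ = (C_{R,2}/C_{R,1})^0.5.
= (0.112/0.415)^0.5 = (0.2699)^0.5 = 0.519.
Selectivity toward S falls as C_R falls — high-concentration operation is favoured.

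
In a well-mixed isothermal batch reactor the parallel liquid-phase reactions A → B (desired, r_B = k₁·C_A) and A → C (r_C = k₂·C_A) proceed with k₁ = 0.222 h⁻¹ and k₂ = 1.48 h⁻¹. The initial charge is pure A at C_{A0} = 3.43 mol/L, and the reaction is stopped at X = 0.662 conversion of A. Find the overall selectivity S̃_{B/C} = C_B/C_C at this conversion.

0.150

C_A = C_{A0}(1−X) = 1.159 mol/L.
Both paths are first order in A, so the instantaneous fraction to B is constant: dC_B/d(−C_A) = k₁/(k₁+k₂) = 0.1304.
C_B = 0.1304·(C_{A0}−C_A) = 0.1304×2.271 = 0.296 mol/L.
C_C = (C_{A0}−C_A)−C_B = 1.974 mol/L; S̃_{B/C} = 0.2962/1.974 = 0.150.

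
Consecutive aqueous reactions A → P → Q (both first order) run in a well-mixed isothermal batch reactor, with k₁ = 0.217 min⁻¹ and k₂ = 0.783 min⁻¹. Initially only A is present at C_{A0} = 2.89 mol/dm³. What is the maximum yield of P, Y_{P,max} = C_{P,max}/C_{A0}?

For a first-order series the maximum intermediate yield is C_{P,max}/C_{A0} = (k₁/k₂)^[k₂/(k₂−k₁)].
= (0.217/0.783)^(0.783/(0.783−0.217)) = (0.2771)^(1.383) = 0.1694.

0.169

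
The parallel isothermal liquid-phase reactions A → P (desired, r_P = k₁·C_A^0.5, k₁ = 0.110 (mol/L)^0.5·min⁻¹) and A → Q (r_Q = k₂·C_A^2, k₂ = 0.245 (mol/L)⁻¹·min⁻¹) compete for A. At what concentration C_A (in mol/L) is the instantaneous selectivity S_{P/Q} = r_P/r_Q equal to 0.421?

1.04 mol/L

S_{P/Q} = (k₁/k₂)·C_A^-1.5 ⇒ C_A = (S·k₂/k₁)^(1/(-1.5)).
= (0.421×0.245/0.110)^(-0.6667) = (0.9377)^(-0.6667) = 1.04 mol/L.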